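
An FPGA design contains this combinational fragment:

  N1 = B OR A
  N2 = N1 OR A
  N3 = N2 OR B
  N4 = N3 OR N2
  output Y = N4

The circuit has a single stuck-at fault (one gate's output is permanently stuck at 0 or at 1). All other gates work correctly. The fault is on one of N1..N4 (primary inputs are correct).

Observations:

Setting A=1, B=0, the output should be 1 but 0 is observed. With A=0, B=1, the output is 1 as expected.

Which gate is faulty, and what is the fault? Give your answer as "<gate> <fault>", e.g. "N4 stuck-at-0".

N2 stuck-at-0

Fault-free values for test 1 (A=1, B=0): N1=1, N2=1, N3=1, N4=1, giving Y=1. Observed 0.
Test 1: faults giving observed 0 are {N2 stuck-at-0, N4 stuck-at-0}.
Test 2 (A=0, B=1): fault-free N1=1, N2=1, N3=1, N4=1 → 1; observed 1. Eliminates N4 stuck-at-0.
Only N2 stuck-at-0 is consistent with every test.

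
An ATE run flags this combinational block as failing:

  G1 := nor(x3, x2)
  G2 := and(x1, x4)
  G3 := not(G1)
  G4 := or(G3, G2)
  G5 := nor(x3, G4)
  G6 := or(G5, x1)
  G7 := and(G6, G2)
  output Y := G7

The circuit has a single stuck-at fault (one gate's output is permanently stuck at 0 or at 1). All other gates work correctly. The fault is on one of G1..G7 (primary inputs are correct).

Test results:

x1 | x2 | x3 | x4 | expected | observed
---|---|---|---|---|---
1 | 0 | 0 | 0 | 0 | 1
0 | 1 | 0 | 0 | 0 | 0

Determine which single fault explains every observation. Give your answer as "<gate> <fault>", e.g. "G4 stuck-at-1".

G2 stuck-at-1

Fault-free values for test 1 (x1=1, x2=0, x3=0, x4=0): G1=1, G2=0, G3=0, G4=0, G5=1, G6=1, G7=0, giving Y=0. Observed 1.
Test 1: faults giving observed 1 are {G2 stuck-at-1, G7 stuck-at-1}.
Test 2 (x1=0, x2=1, x3=0, x4=0): fault-free G1=0, G2=0, G3=1, G4=1, G5=0, G6=0, G7=0 → 0; observed 0. Eliminates G7 stuck-at-1.
Only G2 stuck-at-1 is consistent with every test.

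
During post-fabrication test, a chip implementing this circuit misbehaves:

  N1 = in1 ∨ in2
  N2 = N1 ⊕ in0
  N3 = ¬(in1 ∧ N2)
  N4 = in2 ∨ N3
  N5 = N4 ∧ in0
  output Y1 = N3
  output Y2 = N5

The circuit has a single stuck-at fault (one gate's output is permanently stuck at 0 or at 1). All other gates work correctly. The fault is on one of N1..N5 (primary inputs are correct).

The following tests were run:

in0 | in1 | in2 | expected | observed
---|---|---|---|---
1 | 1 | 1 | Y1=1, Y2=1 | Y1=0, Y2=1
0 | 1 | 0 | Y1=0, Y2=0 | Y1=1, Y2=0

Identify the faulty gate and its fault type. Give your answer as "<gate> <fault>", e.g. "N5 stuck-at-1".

Fault-free values for test 1 (in0=1, in1=1, in2=1): N1=1, N2=0, N3=1, N4=1, N5=1, giving Y1=1, Y2=1. Observed Y1=0, Y2=1.
Test 1: faults giving observed Y1=0, Y2=1 are {N1 stuck-at-0, N2 stuck-at-1, N3 stuck-at-0}.
Test 2 (in0=0, in1=1, in2=0): fault-free N1=1, N2=1, N3=0, N4=0, N5=0 → Y1=0, Y2=0; observed Y1=1, Y2=0. Eliminates N2 stuck-at-1, N3 stuck-at-0.
Only N1 stuck-at-0 is consistent with every test.

N1 stuck-at-0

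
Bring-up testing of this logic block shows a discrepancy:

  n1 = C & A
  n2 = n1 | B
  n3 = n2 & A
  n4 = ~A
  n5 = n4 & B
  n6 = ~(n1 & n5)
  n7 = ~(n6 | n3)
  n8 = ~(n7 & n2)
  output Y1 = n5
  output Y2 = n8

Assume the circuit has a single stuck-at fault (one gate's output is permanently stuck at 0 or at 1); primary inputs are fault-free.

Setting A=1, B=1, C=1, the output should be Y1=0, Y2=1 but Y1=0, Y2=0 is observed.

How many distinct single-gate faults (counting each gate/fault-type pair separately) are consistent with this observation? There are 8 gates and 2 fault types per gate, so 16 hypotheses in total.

2

Fault-free: n1=1, n2=1, n3=1, n4=0, n5=0, n6=1, n7=0, n8=1 → Y1=0, Y2=1. Observed Y1=0, Y2=0.
  n1: none of the 2 fault types match ✗
  n2: none of the 2 fault types match ✗
  n3: none of the 2 fault types match ✗
  n4: none of the 2 fault types match ✗
  n5: none of the 2 fault types match ✗
  n6: none of the 2 fault types match ✗
  n7: stuck-at-1 ✓; others ✗
  n8: stuck-at-0 ✓; others ✗
Consistent faults: {n7 stuck-at-1, n8 stuck-at-0} — 2 in all.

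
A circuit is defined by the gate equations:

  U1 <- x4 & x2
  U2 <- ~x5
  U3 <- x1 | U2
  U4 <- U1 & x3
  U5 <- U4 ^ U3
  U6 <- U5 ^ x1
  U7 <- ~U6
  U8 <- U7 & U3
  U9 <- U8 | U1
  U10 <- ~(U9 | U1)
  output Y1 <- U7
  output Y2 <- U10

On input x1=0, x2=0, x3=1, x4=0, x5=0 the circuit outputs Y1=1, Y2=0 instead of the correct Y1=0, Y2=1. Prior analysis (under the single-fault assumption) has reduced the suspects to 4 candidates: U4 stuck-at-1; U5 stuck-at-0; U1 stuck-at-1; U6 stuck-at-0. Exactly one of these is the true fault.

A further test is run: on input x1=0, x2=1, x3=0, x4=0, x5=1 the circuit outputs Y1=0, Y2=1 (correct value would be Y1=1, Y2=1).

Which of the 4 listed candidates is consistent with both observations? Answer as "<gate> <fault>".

Evaluate each candidate on input x1=0, x2=1, x3=0, x4=0, x5=1:
  U4 stuck-at-1: U1=0, U2=0, U3=0, U4=1 [stuck-at-1], U5=1, U6=1, U7=0, U8=0, U9=0, U10=1 → Y1=0, Y2=1 — matches
  U5 stuck-at-0: U1=0, U2=0, U3=0, U4=0, U5=0 [stuck-at-0], U6=0, U7=1, U8=0, U9=0, U10=1 → Y1=1, Y2=1 — eliminated
  U1 stuck-at-1: U1=1 [stuck-at-1], U2=0, U3=0, U4=0, U5=0, U6=0, U7=1, U8=0, U9=1, U10=0 → Y1=1, Y2=0 — eliminated
  U6 stuck-at-0: U1=0, U2=0, U3=0, U4=0, U5=0, U6=0 [stuck-at-0], U7=1, U8=0, U9=0, U10=1 → Y1=1, Y2=1 — eliminated
Only U4 stuck-at-1 reproduces the observed Y1=0, Y2=1.

U4 stuck-at-1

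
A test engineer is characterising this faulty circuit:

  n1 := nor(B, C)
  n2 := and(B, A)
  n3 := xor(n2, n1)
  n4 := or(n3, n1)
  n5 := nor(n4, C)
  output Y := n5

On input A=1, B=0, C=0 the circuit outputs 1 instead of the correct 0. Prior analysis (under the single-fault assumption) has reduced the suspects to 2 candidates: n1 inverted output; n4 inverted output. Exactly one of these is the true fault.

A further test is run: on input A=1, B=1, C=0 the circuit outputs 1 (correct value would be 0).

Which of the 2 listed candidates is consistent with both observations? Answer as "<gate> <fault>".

n4 inverted output

Evaluate each candidate on input A=1, B=1, C=0:
  n1 inverted output: n1=1 [inverted output], n2=1, n3=0, n4=1, n5=0 → 0 — eliminated
  n4 inverted output: n1=0, n2=1, n3=1, n4=0 [inverted output], n5=1 → 1 — matches
Only n4 inverted output reproduces the observed 1.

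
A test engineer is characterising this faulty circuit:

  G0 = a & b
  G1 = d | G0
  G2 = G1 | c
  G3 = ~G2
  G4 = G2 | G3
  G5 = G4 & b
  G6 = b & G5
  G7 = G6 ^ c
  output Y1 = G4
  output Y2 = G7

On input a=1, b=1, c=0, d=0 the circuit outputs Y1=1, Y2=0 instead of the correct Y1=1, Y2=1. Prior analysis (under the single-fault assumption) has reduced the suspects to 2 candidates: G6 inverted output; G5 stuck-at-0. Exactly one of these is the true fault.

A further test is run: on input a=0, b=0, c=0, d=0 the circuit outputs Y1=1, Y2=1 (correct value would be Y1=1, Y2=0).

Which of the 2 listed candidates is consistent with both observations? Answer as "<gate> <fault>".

Evaluate each candidate on input a=0, b=0, c=0, d=0:
  G6 inverted output: G0=0, G1=0, G2=0, G3=1, G4=1, G5=0, G6=1 [inverted output], G7=1 → Y1=1, Y2=1 — matches
  G5 stuck-at-0: G0=0, G1=0, G2=0, G3=1, G4=1, G5=0 [stuck-at-0], G6=0, G7=0 → Y1=1, Y2=0 — eliminated
Only G6 inverted output reproduces the observed Y1=1, Y2=1.

G6 inverted output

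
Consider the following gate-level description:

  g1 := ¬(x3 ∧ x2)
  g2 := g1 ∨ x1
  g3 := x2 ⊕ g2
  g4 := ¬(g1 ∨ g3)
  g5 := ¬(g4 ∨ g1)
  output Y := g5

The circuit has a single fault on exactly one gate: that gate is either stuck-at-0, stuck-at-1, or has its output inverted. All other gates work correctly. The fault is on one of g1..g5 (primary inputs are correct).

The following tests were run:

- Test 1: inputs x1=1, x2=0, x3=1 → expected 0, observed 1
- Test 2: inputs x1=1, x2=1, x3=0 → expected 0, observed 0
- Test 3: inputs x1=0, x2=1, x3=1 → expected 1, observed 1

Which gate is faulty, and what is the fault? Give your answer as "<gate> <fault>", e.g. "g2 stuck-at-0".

g1 stuck-at-0

Fault-free values for test 1 (x1=1, x2=0, x3=1): g1=1, g2=1, g3=1, g4=0, g5=0, giving Y=0. Observed 1.
Test 1: faults giving observed 1 are {g1 stuck-at-0, g1 inverted output, g5 stuck-at-1, g5 inverted output}.
Test 2 (x1=1, x2=1, x3=0): fault-free g1=1, g2=1, g3=0, g4=0, g5=0 → 0; observed 0. Eliminates g5 stuck-at-1, g5 inverted output.
Test 3 (x1=0, x2=1, x3=1): fault-free g1=0, g2=0, g3=1, g4=0, g5=1 → 1; observed 1. Eliminates g1 inverted output.
Only g1 stuck-at-0 is consistent with every test.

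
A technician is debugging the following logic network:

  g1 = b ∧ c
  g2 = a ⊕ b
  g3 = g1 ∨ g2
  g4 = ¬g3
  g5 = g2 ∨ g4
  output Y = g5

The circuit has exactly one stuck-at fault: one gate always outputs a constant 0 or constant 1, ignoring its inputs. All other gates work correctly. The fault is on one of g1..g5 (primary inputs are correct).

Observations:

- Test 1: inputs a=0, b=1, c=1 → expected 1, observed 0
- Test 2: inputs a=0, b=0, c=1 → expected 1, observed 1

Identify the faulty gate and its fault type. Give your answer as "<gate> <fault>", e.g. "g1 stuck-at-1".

Fault-free values for test 1 (a=0, b=1, c=1): g1=1, g2=1, g3=1, g4=0, g5=1, giving Y=1. Observed 0.
Test 1: faults giving observed 0 are {g2 stuck-at-0, g5 stuck-at-0}.
Test 2 (a=0, b=0, c=1): fault-free g1=0, g2=0, g3=0, g4=1, g5=1 → 1; observed 1. Eliminates g5 stuck-at-0.
Only g2 stuck-at-0 is consistent with every test.

g2 stuck-at-0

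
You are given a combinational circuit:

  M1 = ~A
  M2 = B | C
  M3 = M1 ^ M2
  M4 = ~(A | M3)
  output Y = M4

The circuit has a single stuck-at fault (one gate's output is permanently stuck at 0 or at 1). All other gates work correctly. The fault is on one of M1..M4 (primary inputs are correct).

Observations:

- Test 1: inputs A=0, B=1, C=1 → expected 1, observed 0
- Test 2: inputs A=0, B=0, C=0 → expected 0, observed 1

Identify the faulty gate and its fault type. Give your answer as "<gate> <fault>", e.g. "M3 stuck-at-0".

Fault-free values for test 1 (A=0, B=1, C=1): M1=1, M2=1, M3=0, M4=1, giving Y=1. Observed 0.
Test 1: faults giving observed 0 are {M1 stuck-at-0, M2 stuck-at-0, M3 stuck-at-1, M4 stuck-at-0}.
Test 2 (A=0, B=0, C=0): fault-free M1=1, M2=0, M3=1, M4=0 → 0; observed 1. Eliminates M2 stuck-at-0, M3 stuck-at-1, M4 stuck-at-0.
Only M1 stuck-at-0 is consistent with every test.

M1 stuck-at-0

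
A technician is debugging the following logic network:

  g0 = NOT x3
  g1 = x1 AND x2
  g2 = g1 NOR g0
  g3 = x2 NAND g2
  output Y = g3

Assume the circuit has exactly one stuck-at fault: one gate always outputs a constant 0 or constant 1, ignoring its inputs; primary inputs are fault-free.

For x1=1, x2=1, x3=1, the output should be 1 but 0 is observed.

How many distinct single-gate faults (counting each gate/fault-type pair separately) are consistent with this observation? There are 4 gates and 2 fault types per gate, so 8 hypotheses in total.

3

Fault-free: g0=0, g1=1, g2=0, g3=1 → 1. Observed 0.
  g0 stuck-at-0: output 1 ✗
  g0 stuck-at-1: output 1 ✗
  g1 stuck-at-0: output 0 ✓
  g1 stuck-at-1: output 1 ✗
  g2 stuck-at-0: output 1 ✗
  g2 stuck-at-1: output 0 ✓
  g3 stuck-at-0: output 0 ✓
  g3 stuck-at-1: output 1 ✗
Consistent faults: {g1 stuck-at-0, g2 stuck-at-1, g3 stuck-at-0} — 3 in all.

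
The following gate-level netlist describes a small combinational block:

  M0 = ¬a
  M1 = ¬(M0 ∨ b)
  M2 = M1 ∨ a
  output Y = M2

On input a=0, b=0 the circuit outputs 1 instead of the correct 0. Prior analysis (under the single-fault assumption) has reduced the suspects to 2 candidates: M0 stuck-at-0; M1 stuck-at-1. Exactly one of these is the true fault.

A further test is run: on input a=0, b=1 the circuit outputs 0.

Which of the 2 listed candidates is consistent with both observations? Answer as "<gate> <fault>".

M0 stuck-at-0

Evaluate each candidate on input a=0, b=1:
  M0 stuck-at-0: M0=0 [stuck-at-0], M1=0, M2=0 → 0 — matches
  M1 stuck-at-1: M0=1, M1=1 [stuck-at-1], M2=1 → 1 — eliminated
Only M0 stuck-at-0 reproduces the observed 0.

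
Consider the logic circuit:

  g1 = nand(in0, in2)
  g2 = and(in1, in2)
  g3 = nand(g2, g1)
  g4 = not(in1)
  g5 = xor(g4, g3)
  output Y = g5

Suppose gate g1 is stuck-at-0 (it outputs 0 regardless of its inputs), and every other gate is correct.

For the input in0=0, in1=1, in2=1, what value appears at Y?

Propagate with g1 forced: g1=0 [stuck-at-0], g2=1, g3=1, g4=0, g5=1.
So Y = 1. (Without the fault it would be 0.)

1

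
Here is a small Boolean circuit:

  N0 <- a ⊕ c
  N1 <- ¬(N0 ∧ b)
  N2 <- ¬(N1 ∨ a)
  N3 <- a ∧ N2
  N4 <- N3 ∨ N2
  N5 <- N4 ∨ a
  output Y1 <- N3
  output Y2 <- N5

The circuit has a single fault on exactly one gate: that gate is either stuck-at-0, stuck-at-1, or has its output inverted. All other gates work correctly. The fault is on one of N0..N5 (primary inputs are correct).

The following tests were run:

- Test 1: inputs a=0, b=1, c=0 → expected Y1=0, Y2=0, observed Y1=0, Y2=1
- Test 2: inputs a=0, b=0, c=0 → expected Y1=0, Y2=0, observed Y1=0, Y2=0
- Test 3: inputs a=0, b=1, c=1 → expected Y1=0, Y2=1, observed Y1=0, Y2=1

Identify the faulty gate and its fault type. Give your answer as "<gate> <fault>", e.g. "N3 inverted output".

Fault-free values for test 1 (a=0, b=1, c=0): N0=0, N1=1, N2=0, N3=0, N4=0, N5=0, giving Y1=0, Y2=0. Observed Y1=0, Y2=1.
Test 1: faults giving observed Y1=0, Y2=1 are {N0 stuck-at-1, N0 inverted output, N1 stuck-at-0, N1 inverted output, N2 stuck-at-1, N2 inverted output, N4 stuck-at-1, N4 inverted output, N5 stuck-at-1, N5 inverted output}.
Test 2 (a=0, b=0, c=0): fault-free N0=0, N1=1, N2=0, N3=0, N4=0, N5=0 → Y1=0, Y2=0; observed Y1=0, Y2=0. Eliminates N1 stuck-at-0, N1 inverted output, N2 stuck-at-1, N2 inverted output, N4 stuck-at-1, N4 inverted output, N5 stuck-at-1, N5 inverted output.
Test 3 (a=0, b=1, c=1): fault-free N0=1, N1=0, N2=1, N3=0, N4=1, N5=1 → Y1=0, Y2=1; observed Y1=0, Y2=1. Eliminates N0 inverted output.
Only N0 stuck-at-1 is consistent with every test.

N0 stuck-at-1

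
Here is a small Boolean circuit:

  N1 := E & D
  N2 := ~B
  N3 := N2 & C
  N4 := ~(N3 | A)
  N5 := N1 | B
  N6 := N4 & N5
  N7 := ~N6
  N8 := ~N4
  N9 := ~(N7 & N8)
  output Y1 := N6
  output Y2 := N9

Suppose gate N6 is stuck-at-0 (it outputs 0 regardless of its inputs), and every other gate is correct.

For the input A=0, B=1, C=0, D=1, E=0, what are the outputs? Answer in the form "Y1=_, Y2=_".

Y1=0, Y2=1

Propagate with N6 forced: N1=0, N2=0, N3=0, N4=1, N5=1, N6=0 [stuck-at-0], N7=1, N8=0, N9=1.
So the outputs are Y1=0, Y2=1. (Without the fault they would be Y1=1, Y2=1.)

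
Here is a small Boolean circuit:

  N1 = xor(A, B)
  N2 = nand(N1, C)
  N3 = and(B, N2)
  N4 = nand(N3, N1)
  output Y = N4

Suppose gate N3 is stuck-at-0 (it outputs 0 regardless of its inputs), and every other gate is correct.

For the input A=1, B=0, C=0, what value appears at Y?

Propagate with N3 forced: N1=1, N2=1, N3=0 [stuck-at-0], N4=1.
So Y = 1. (Same as the fault-free value — the fault is masked on this input.)

1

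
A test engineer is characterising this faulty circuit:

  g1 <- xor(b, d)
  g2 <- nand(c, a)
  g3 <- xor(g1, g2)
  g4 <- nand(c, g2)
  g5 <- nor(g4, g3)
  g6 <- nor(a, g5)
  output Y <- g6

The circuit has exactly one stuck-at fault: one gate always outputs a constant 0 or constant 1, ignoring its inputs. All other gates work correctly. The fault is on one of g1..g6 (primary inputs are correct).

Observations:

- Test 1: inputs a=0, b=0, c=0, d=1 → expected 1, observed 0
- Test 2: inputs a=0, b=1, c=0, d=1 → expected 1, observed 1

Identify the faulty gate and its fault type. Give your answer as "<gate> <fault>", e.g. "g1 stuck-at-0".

g4 stuck-at-0

Fault-free values for test 1 (a=0, b=0, c=0, d=1): g1=1, g2=1, g3=0, g4=1, g5=0, g6=1, giving Y=1. Observed 0.
Test 1: faults giving observed 0 are {g4 stuck-at-0, g5 stuck-at-1, g6 stuck-at-0}.
Test 2 (a=0, b=1, c=0, d=1): fault-free g1=0, g2=1, g3=1, g4=1, g5=0, g6=1 → 1; observed 1. Eliminates g5 stuck-at-1, g6 stuck-at-0.
Only g4 stuck-at-0 is consistent with every test.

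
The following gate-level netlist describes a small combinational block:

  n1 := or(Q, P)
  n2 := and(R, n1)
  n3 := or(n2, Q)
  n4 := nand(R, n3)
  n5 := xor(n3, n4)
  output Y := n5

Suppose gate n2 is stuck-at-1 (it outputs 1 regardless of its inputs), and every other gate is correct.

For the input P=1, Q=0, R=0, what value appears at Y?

Propagate with n2 forced: n1=1, n2=1 [stuck-at-1], n3=1, n4=1, n5=0.
So Y = 0. (Without the fault it would be 1.)

0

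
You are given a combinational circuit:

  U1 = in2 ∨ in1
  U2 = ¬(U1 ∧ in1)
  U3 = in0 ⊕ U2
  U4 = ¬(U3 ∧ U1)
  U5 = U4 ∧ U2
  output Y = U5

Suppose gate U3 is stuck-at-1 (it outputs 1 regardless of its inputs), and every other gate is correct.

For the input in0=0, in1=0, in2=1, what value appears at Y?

Propagate with U3 forced: U1=1, U2=1, U3=1 [stuck-at-1], U4=0, U5=0.
So Y = 0. (Same as the fault-free value — the fault is masked on this input.)

0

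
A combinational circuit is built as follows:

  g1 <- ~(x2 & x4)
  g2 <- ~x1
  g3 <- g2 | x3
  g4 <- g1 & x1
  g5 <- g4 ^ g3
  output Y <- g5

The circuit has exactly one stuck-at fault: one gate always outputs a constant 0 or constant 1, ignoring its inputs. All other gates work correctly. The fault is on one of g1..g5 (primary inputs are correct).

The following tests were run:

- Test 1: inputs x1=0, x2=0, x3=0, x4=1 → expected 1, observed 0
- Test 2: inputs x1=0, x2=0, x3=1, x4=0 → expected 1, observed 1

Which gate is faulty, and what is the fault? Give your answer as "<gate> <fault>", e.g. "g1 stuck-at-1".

Fault-free values for test 1 (x1=0, x2=0, x3=0, x4=1): g1=1, g2=1, g3=1, g4=0, g5=1, giving Y=1. Observed 0.
Test 1: faults giving observed 0 are {g2 stuck-at-0, g3 stuck-at-0, g4 stuck-at-1, g5 stuck-at-0}.
Test 2 (x1=0, x2=0, x3=1, x4=0): fault-free g1=1, g2=1, g3=1, g4=0, g5=1 → 1; observed 1. Eliminates g3 stuck-at-0, g4 stuck-at-1, g5 stuck-at-0.
Only g2 stuck-at-0 is consistent with every test.

g2 stuck-at-0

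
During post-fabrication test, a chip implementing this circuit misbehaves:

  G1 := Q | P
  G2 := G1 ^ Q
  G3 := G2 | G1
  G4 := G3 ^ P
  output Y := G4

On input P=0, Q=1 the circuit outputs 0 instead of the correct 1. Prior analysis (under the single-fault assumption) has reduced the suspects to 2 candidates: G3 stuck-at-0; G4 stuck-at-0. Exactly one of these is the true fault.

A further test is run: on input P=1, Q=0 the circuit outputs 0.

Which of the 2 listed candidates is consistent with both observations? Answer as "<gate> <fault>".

Evaluate each candidate on input P=1, Q=0:
  G3 stuck-at-0: G1=1, G2=1, G3=0 [stuck-at-0], G4=1 → 1 — eliminated
  G4 stuck-at-0: G1=1, G2=1, G3=1, G4=0 [stuck-at-0] → 0 — matches
Only G4 stuck-at-0 reproduces the observed 0.

G4 stuck-at-0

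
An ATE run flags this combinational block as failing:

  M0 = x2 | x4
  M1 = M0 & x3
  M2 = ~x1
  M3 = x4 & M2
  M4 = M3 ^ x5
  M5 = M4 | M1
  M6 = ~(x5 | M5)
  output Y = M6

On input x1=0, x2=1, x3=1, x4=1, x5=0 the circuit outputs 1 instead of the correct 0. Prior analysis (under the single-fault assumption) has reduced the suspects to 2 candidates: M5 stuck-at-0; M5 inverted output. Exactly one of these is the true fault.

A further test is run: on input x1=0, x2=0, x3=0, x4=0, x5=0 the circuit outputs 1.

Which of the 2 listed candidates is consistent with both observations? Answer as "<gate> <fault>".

Evaluate each candidate on input x1=0, x2=0, x3=0, x4=0, x5=0:
  M5 stuck-at-0: M0=0, M1=0, M2=1, M3=0, M4=0, M5=0 [stuck-at-0], M6=1 → 1 — matches
  M5 inverted output: M0=0, M1=0, M2=1, M3=0, M4=0, M5=1 [inverted output], M6=0 → 0 — eliminated
Only M5 stuck-at-0 reproduces the observed 1.

M5 stuck-at-0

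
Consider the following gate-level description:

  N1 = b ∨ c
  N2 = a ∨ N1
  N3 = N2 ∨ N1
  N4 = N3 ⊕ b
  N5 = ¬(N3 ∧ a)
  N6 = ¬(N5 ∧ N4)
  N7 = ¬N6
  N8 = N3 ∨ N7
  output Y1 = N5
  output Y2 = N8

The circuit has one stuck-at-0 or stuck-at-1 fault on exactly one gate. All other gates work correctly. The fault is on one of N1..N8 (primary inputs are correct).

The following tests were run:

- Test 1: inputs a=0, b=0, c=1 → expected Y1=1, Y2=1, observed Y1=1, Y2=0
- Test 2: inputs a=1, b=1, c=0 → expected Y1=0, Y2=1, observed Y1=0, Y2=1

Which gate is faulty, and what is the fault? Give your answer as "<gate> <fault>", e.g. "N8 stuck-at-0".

N1 stuck-at-0

Fault-free values for test 1 (a=0, b=0, c=1): N1=1, N2=1, N3=1, N4=1, N5=1, N6=0, N7=1, N8=1, giving Y1=1, Y2=1. Observed Y1=1, Y2=0.
Test 1: faults giving observed Y1=1, Y2=0 are {N1 stuck-at-0, N3 stuck-at-0, N8 stuck-at-0}.
Test 2 (a=1, b=1, c=0): fault-free N1=1, N2=1, N3=1, N4=0, N5=0, N6=1, N7=0, N8=1 → Y1=0, Y2=1; observed Y1=0, Y2=1. Eliminates N3 stuck-at-0, N8 stuck-at-0.
Only N1 stuck-at-0 is consistent with every test.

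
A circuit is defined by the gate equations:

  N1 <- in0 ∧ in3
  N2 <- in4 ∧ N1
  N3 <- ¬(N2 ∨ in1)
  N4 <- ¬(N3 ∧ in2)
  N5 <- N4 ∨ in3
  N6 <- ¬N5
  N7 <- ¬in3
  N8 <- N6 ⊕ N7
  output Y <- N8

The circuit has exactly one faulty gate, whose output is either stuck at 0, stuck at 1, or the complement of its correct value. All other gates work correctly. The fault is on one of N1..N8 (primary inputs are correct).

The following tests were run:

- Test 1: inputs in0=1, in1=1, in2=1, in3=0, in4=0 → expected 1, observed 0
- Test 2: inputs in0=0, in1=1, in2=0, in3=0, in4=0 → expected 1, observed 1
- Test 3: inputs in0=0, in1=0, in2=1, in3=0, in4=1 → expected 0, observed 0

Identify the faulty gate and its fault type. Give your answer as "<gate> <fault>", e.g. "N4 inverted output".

Fault-free values for test 1 (in0=1, in1=1, in2=1, in3=0, in4=0): N1=0, N2=0, N3=0, N4=1, N5=1, N6=0, N7=1, N8=1, giving Y=1. Observed 0.
Test 1: faults giving observed 0 are {N3 stuck-at-1, N3 inverted output, N4 stuck-at-0, N4 inverted output, N5 stuck-at-0, N5 inverted output, N6 stuck-at-1, N6 inverted output, N7 stuck-at-0, N7 inverted output, N8 stuck-at-0, N8 inverted output}.
Test 2 (in0=0, in1=1, in2=0, in3=0, in4=0): fault-free N1=0, N2=0, N3=0, N4=1, N5=1, N6=0, N7=1, N8=1 → 1; observed 1. Eliminates N4 stuck-at-0, N4 inverted output, N5 stuck-at-0, N5 inverted output, N6 stuck-at-1, N6 inverted output, N7 stuck-at-0, N7 inverted output, N8 stuck-at-0, N8 inverted output.
Test 3 (in0=0, in1=0, in2=1, in3=0, in4=1): fault-free N1=0, N2=0, N3=1, N4=0, N5=0, N6=1, N7=1, N8=0 → 0; observed 0. Eliminates N3 inverted output.
Only N3 stuck-at-1 is consistent with every test.

N3 stuck-at-1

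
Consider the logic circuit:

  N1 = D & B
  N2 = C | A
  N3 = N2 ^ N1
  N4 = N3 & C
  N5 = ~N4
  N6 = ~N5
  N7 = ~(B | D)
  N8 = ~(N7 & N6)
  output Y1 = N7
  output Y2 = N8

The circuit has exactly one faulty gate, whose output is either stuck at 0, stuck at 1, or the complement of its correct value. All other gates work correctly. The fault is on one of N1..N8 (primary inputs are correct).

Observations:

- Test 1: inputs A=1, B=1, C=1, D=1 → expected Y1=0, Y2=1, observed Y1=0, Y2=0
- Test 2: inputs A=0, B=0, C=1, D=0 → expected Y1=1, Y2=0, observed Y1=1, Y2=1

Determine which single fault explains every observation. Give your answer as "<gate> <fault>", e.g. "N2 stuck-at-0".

Fault-free values for test 1 (A=1, B=1, C=1, D=1): N1=1, N2=1, N3=0, N4=0, N5=1, N6=0, N7=0, N8=1, giving Y1=0, Y2=1. Observed Y1=0, Y2=0.
Test 1: faults giving observed Y1=0, Y2=0 are {N8 stuck-at-0, N8 inverted output}.
Test 2 (A=0, B=0, C=1, D=0): fault-free N1=0, N2=1, N3=1, N4=1, N5=0, N6=1, N7=1, N8=0 → Y1=1, Y2=0; observed Y1=1, Y2=1. Eliminates N8 stuck-at-0.
Only N8 inverted output is consistent with every test.

N8 inverted output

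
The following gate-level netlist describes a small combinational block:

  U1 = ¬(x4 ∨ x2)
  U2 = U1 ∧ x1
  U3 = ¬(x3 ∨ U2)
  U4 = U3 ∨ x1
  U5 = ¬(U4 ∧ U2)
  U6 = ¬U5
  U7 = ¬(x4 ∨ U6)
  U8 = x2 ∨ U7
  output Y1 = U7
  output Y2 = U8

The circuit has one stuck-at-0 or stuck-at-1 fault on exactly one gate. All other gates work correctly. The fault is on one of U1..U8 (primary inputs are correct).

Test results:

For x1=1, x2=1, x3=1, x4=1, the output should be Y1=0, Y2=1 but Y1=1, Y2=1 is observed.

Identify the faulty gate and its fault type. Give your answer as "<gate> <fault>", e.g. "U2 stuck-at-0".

Fault-free values for test 1 (x1=1, x2=1, x3=1, x4=1): U1=0, U2=0, U3=0, U4=1, U5=1, U6=0, U7=0, U8=1, giving Y1=0, Y2=1. Observed Y1=1, Y2=1.
Test 1: faults giving observed Y1=1, Y2=1 are {U7 stuck-at-1}.
Only U7 stuck-at-1 is consistent with every test.

U7 stuck-at-1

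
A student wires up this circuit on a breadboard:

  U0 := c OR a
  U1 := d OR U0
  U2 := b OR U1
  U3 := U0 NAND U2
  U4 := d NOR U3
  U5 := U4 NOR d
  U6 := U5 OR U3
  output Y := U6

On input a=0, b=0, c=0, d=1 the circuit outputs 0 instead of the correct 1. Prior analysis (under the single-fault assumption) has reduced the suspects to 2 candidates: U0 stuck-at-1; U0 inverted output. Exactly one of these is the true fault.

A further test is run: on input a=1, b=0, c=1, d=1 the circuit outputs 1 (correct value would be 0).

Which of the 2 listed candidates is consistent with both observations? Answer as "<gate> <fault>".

Evaluate each candidate on input a=1, b=0, c=1, d=1:
  U0 stuck-at-1: U0=1 [stuck-at-1], U1=1, U2=1, U3=0, U4=0, U5=0, U6=0 → 0 — eliminated
  U0 inverted output: U0=0 [inverted output], U1=1, U2=1, U3=1, U4=0, U5=0, U6=1 → 1 — matches
Only U0 inverted output reproduces the observed 1.

U0 inverted output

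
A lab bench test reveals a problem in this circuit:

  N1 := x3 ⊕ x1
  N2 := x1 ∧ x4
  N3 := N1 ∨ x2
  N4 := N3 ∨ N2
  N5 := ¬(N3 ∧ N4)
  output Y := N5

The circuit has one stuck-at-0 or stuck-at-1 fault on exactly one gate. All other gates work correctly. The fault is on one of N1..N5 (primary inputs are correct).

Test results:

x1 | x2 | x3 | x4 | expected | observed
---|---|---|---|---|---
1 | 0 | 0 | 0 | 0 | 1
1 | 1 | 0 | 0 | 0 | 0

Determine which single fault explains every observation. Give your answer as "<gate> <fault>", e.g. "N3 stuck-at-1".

Fault-free values for test 1 (x1=1, x2=0, x3=0, x4=0): N1=1, N2=0, N3=1, N4=1, N5=0, giving Y=0. Observed 1.
Test 1: faults giving observed 1 are {N1 stuck-at-0, N3 stuck-at-0, N4 stuck-at-0, N5 stuck-at-1}.
Test 2 (x1=1, x2=1, x3=0, x4=0): fault-free N1=1, N2=0, N3=1, N4=1, N5=0 → 0; observed 0. Eliminates N3 stuck-at-0, N4 stuck-at-0, N5 stuck-at-1.
Only N1 stuck-at-0 is consistent with every test.

N1 stuck-at-0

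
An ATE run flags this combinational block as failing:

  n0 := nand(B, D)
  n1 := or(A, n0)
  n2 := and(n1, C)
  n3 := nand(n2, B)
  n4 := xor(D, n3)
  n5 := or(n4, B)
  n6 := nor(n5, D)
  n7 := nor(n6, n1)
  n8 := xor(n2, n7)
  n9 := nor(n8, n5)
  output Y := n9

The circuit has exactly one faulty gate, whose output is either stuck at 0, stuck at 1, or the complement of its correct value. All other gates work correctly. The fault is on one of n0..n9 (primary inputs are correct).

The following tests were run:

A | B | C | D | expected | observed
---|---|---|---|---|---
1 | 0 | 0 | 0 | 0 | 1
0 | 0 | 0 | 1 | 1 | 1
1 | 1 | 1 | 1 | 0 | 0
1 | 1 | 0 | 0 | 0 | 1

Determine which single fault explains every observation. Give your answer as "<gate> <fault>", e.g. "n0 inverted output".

Fault-free values for test 1 (A=1, B=0, C=0, D=0): n0=1, n1=1, n2=0, n3=1, n4=1, n5=1, n6=0, n7=0, n8=0, n9=0, giving Y=0. Observed 1.
Test 1: faults giving observed 1 are {n3 stuck-at-0, n3 inverted output, n4 stuck-at-0, n4 inverted output, n5 stuck-at-0, n5 inverted output, n9 stuck-at-1, n9 inverted output}.
Test 2 (A=0, B=0, C=0, D=1): fault-free n0=1, n1=1, n2=0, n3=1, n4=0, n5=0, n6=0, n7=0, n8=0, n9=1 → 1; observed 1. Eliminates n3 stuck-at-0, n3 inverted output, n4 inverted output, n5 inverted output, n9 inverted output.
Test 3 (A=1, B=1, C=1, D=1): fault-free n0=0, n1=1, n2=1, n3=0, n4=1, n5=1, n6=0, n7=0, n8=1, n9=0 → 0; observed 0. Eliminates n9 stuck-at-1.
Test 4 (A=1, B=1, C=0, D=0): fault-free n0=1, n1=1, n2=0, n3=1, n4=1, n5=1, n6=0, n7=0, n8=0, n9=0 → 0; observed 1. Eliminates n4 stuck-at-0.
Only n5 stuck-at-0 is consistent with every test.

n5 stuck-at-0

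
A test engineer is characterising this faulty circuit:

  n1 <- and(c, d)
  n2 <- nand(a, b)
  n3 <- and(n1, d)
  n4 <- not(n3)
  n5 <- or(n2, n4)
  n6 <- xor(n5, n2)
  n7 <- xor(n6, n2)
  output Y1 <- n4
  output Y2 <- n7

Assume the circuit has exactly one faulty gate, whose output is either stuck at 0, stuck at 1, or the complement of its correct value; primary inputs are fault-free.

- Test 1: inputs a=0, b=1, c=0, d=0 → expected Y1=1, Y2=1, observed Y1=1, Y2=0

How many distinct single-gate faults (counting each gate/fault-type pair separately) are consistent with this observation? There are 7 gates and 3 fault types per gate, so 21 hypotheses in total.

Fault-free: n1=0, n2=1, n3=0, n4=1, n5=1, n6=0, n7=1 → Y1=1, Y2=1. Observed Y1=1, Y2=0.
  n1: none of the 3 fault types match ✗
  n2: none of the 3 fault types match ✗
  n3: none of the 3 fault types match ✗
  n4: none of the 3 fault types match ✗
  n5: stuck-at-0, inverted output ✓; others ✗
  n6: stuck-at-1, inverted output ✓; others ✗
  n7: stuck-at-0, inverted output ✓; others ✗
Consistent faults: {n5 stuck-at-0, n5 inverted output, n6 stuck-at-1, n6 inverted output, n7 stuck-at-0, n7 inverted output} — 6 in all.

6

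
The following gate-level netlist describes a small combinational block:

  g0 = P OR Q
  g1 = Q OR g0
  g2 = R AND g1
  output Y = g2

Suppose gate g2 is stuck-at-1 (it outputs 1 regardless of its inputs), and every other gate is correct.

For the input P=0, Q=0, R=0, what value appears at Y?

1

Propagate with g2 forced: g0=0, g1=0, g2=1 [stuck-at-1].
So Y = 1. (Without the fault it would be 0.)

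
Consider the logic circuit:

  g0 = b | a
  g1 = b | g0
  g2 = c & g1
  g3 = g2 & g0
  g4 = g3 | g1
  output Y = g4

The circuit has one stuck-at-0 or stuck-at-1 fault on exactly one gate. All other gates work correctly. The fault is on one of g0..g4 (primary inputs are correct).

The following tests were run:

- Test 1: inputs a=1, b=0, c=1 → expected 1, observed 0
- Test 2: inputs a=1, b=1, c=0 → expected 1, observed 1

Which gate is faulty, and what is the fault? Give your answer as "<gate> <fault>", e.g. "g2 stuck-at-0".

g0 stuck-at-0

Fault-free values for test 1 (a=1, b=0, c=1): g0=1, g1=1, g2=1, g3=1, g4=1, giving Y=1. Observed 0.
Test 1: faults giving observed 0 are {g0 stuck-at-0, g1 stuck-at-0, g4 stuck-at-0}.
Test 2 (a=1, b=1, c=0): fault-free g0=1, g1=1, g2=0, g3=0, g4=1 → 1; observed 1. Eliminates g1 stuck-at-0, g4 stuck-at-0.
Only g0 stuck-at-0 is consistent with every test.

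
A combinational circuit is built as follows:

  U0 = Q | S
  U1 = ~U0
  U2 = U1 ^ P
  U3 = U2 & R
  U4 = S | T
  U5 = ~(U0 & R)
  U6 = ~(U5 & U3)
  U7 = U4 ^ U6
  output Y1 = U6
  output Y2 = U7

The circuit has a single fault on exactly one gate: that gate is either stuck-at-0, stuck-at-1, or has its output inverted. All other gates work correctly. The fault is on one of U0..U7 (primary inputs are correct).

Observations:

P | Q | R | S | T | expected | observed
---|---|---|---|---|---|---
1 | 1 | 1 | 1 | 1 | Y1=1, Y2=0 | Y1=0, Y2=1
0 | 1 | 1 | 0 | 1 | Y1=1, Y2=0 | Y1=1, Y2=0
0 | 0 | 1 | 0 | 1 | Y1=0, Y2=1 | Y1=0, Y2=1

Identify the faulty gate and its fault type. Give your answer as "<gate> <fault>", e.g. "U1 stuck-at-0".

Fault-free values for test 1 (P=1, Q=1, R=1, S=1, T=1): U0=1, U1=0, U2=1, U3=1, U4=1, U5=0, U6=1, U7=0, giving Y1=1, Y2=0. Observed Y1=0, Y2=1.
Test 1: faults giving observed Y1=0, Y2=1 are {U5 stuck-at-1, U5 inverted output, U6 stuck-at-0, U6 inverted output}.
Test 2 (P=0, Q=1, R=1, S=0, T=1): fault-free U0=1, U1=0, U2=0, U3=0, U4=1, U5=0, U6=1, U7=0 → Y1=1, Y2=0; observed Y1=1, Y2=0. Eliminates U6 stuck-at-0, U6 inverted output.
Test 3 (P=0, Q=0, R=1, S=0, T=1): fault-free U0=0, U1=1, U2=1, U3=1, U4=1, U5=1, U6=0, U7=1 → Y1=0, Y2=1; observed Y1=0, Y2=1. Eliminates U5 inverted output.
Only U5 stuck-at-1 is consistent with every test.

U5 stuck-at-1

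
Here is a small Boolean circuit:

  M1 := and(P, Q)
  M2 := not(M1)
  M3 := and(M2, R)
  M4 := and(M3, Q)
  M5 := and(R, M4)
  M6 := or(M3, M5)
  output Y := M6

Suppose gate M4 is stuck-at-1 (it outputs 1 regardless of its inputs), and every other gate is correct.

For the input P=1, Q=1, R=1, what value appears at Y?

Propagate with M4 forced: M1=1, M2=0, M3=0, M4=1 [stuck-at-1], M5=1, M6=1.
So Y = 1. (Without the fault it would be 0.)

1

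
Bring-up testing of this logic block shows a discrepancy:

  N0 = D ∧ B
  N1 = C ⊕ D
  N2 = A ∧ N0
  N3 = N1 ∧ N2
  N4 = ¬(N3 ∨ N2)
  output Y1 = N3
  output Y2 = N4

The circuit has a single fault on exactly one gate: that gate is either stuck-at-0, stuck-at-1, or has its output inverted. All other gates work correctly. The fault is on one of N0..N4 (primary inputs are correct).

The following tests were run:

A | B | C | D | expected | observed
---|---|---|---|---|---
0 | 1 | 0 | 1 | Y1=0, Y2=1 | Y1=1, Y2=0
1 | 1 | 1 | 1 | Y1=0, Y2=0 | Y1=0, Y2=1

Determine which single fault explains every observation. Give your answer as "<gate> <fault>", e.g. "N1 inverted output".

Fault-free values for test 1 (A=0, B=1, C=0, D=1): N0=1, N1=1, N2=0, N3=0, N4=1, giving Y1=0, Y2=1. Observed Y1=1, Y2=0.
Test 1: faults giving observed Y1=1, Y2=0 are {N2 stuck-at-1, N2 inverted output, N3 stuck-at-1, N3 inverted output}.
Test 2 (A=1, B=1, C=1, D=1): fault-free N0=1, N1=0, N2=1, N3=0, N4=0 → Y1=0, Y2=0; observed Y1=0, Y2=1. Eliminates N2 stuck-at-1, N3 stuck-at-1, N3 inverted output.
Only N2 inverted output is consistent with every test.

N2 inverted output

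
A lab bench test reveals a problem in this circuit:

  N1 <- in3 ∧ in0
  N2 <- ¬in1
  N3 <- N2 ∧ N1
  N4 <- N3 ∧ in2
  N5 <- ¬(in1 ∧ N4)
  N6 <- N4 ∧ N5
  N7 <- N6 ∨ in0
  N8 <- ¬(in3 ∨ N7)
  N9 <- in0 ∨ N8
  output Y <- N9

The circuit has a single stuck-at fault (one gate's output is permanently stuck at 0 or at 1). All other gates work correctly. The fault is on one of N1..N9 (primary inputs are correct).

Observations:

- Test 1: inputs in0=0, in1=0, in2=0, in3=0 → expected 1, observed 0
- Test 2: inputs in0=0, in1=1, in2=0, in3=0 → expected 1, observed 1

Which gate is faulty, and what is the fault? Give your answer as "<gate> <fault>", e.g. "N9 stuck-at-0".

Fault-free values for test 1 (in0=0, in1=0, in2=0, in3=0): N1=0, N2=1, N3=0, N4=0, N5=1, N6=0, N7=0, N8=1, N9=1, giving Y=1. Observed 0.
Test 1: faults giving observed 0 are {N4 stuck-at-1, N6 stuck-at-1, N7 stuck-at-1, N8 stuck-at-0, N9 stuck-at-0}.
Test 2 (in0=0, in1=1, in2=0, in3=0): fault-free N1=0, N2=0, N3=0, N4=0, N5=1, N6=0, N7=0, N8=1, N9=1 → 1; observed 1. Eliminates N6 stuck-at-1, N7 stuck-at-1, N8 stuck-at-0, N9 stuck-at-0.
Only N4 stuck-at-1 is consistent with every test.

N4 stuck-at-1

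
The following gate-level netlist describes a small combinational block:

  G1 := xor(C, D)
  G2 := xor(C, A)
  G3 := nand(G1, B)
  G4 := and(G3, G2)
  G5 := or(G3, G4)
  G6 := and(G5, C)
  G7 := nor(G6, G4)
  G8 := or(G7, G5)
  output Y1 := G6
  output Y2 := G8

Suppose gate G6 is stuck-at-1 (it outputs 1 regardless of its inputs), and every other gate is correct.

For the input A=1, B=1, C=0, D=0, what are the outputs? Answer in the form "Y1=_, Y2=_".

Propagate with G6 forced: G1=0, G2=1, G3=1, G4=1, G5=1, G6=1 [stuck-at-1], G7=0, G8=1.
So the outputs are Y1=1, Y2=1. (Without the fault they would be Y1=0, Y2=1.)

Y1=1, Y2=1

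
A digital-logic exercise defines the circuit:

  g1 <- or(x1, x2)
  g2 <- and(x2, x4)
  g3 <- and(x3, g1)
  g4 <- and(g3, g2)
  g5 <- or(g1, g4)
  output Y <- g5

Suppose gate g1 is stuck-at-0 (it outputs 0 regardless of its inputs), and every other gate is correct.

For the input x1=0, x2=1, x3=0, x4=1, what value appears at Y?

0

Propagate with g1 forced: g1=0 [stuck-at-0], g2=1, g3=0, g4=0, g5=0.
So Y = 0. (Without the fault it would be 1.)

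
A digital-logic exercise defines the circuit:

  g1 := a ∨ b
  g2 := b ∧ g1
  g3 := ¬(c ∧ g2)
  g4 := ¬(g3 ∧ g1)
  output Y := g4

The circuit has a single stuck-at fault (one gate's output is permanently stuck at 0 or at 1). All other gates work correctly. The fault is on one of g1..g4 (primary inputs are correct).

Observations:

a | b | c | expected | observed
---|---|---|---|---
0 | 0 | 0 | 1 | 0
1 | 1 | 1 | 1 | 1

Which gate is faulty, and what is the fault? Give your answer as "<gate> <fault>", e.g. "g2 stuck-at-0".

Fault-free values for test 1 (a=0, b=0, c=0): g1=0, g2=0, g3=1, g4=1, giving Y=1. Observed 0.
Test 1: faults giving observed 0 are {g1 stuck-at-1, g4 stuck-at-0}.
Test 2 (a=1, b=1, c=1): fault-free g1=1, g2=1, g3=0, g4=1 → 1; observed 1. Eliminates g4 stuck-at-0.
Only g1 stuck-at-1 is consistent with every test.

g1 stuck-at-1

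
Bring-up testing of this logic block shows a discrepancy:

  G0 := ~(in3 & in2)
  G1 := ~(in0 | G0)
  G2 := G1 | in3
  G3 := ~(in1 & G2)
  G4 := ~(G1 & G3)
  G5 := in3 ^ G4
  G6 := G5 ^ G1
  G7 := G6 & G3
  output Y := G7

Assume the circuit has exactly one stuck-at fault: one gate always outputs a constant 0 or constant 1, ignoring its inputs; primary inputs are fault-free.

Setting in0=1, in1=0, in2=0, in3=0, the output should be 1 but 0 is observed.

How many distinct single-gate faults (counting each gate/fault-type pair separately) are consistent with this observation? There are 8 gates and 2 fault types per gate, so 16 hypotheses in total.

Fault-free: G0=1, G1=0, G2=0, G3=1, G4=1, G5=1, G6=1, G7=1 → 1. Observed 0.
  G0: none of the 2 fault types match ✗
  G1: none of the 2 fault types match ✗
  G2: none of the 2 fault types match ✗
  G3: stuck-at-0 ✓; others ✗
  G4: stuck-at-0 ✓; others ✗
  G5: stuck-at-0 ✓; others ✗
  G6: stuck-at-0 ✓; others ✗
  G7: stuck-at-0 ✓; others ✗
Consistent faults: {G3 stuck-at-0, G4 stuck-at-0, G5 stuck-at-0, G6 stuck-at-0, G7 stuck-at-0} — 5 in all.

5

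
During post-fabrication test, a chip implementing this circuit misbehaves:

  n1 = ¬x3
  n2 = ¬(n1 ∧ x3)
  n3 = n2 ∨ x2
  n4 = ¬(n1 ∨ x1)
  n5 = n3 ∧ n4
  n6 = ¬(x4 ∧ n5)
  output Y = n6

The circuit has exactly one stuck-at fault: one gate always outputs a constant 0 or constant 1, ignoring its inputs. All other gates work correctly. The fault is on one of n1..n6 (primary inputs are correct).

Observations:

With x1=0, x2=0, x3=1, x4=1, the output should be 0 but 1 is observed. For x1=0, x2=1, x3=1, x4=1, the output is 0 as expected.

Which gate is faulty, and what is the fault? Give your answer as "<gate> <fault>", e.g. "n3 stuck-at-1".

Fault-free values for test 1 (x1=0, x2=0, x3=1, x4=1): n1=0, n2=1, n3=1, n4=1, n5=1, n6=0, giving Y=0. Observed 1.
Test 1: faults giving observed 1 are {n1 stuck-at-1, n2 stuck-at-0, n3 stuck-at-0, n4 stuck-at-0, n5 stuck-at-0, n6 stuck-at-1}.
Test 2 (x1=0, x2=1, x3=1, x4=1): fault-free n1=0, n2=1, n3=1, n4=1, n5=1, n6=0 → 0; observed 0. Eliminates n1 stuck-at-1, n3 stuck-at-0, n4 stuck-at-0, n5 stuck-at-0, n6 stuck-at-1.
Only n2 stuck-at-0 is consistent with every test.

n2 stuck-at-0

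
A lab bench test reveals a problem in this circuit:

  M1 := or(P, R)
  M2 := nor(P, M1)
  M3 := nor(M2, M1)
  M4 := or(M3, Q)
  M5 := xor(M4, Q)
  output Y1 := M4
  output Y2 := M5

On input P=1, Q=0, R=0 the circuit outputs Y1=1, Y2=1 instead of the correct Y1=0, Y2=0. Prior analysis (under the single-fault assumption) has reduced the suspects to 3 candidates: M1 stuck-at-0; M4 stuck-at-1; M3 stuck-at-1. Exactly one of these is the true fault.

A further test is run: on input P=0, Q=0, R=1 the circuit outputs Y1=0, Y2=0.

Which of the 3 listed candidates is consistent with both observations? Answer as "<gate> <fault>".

M1 stuck-at-0

Evaluate each candidate on input P=0, Q=0, R=1:
  M1 stuck-at-0: M1=0 [stuck-at-0], M2=1, M3=0, M4=0, M5=0 → Y1=0, Y2=0 — matches
  M4 stuck-at-1: M1=1, M2=0, M3=0, M4=1 [stuck-at-1], M5=1 → Y1=1, Y2=1 — eliminated
  M3 stuck-at-1: M1=1, M2=0, M3=1 [stuck-at-1], M4=1, M5=1 → Y1=1, Y2=1 — eliminated
Only M1 stuck-at-0 reproduces the observed Y1=0, Y2=0.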